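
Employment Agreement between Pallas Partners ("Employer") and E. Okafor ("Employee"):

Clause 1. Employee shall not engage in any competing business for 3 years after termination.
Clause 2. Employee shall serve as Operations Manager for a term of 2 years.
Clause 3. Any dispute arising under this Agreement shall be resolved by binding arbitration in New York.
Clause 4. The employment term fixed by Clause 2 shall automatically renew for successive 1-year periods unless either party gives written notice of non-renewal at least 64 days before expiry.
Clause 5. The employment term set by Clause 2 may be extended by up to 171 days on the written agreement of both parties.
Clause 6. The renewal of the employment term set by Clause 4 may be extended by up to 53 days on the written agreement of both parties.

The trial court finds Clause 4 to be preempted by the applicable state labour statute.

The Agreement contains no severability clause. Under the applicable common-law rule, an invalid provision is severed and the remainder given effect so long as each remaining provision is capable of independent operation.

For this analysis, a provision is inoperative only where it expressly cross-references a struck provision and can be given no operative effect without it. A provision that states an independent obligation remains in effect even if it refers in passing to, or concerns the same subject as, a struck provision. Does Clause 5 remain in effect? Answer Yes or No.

Yes

Clause 4 is struck. Clause 6 does nothing except set the extension of the renewal of the employment term by reference to Clause 4; with Clause 4 gone it has no independent effect and is inoperative. With no severability clause, the stated default rule severs what cannot stand and enforces each remaining provision that can operate on its own. That leaves Clause 1, Clause 2, Clause 3, and Clause 5 in effect. Clause 5 is among the surviving provisions, so the answer is yes.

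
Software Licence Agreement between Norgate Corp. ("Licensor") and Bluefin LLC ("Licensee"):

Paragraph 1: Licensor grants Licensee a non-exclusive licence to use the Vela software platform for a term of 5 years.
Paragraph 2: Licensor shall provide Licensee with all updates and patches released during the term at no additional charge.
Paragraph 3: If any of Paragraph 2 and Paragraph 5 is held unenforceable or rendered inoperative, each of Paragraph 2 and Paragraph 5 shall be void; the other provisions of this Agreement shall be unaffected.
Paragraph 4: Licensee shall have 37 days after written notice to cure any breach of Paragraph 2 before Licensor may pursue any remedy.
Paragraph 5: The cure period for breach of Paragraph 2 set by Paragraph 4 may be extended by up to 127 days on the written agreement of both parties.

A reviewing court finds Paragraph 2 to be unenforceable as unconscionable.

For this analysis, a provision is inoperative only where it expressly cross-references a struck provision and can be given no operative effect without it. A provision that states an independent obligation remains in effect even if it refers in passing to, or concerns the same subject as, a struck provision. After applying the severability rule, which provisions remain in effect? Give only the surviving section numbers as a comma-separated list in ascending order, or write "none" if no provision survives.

Paragraph 2 is struck. Paragraph 4 merely fixes the cure period for breach of Paragraph 2; with Paragraph 2 gone it has nothing to operate on and falls away. Paragraph 5 has no operative effect of its own apart from Paragraph 4 and is therefore inoperative. Paragraph 3 declares Paragraph 2 and Paragraph 5 mutually dependent; since one of them has fallen, all of them are of no effect. The remainder continues in force under Paragraph 3. The provisions still in force are Paragraph 1 and Paragraph 3.

1, 3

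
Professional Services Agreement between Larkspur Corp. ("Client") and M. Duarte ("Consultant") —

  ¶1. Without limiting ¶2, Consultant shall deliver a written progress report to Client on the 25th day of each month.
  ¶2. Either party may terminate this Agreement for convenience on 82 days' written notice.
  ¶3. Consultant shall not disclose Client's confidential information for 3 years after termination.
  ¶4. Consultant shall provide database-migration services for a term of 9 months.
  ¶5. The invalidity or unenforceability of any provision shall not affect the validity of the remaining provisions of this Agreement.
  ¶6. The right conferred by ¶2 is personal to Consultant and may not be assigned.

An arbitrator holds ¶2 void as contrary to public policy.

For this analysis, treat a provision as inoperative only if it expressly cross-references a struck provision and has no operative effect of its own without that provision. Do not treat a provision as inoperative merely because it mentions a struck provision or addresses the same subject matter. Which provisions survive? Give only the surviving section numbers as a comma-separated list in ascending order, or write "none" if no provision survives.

1, 3, 4, 5

¶2 is struck. ¶6 operates only by reference to ¶2, so it falls with ¶2. Although ¶1 refers to ¶2, its operative terms do not depend on ¶2, so it remains in effect. Under the severability clause in ¶5, the remaining provisions continue in force. That leaves ¶1, ¶3, ¶4, and ¶5 in effect.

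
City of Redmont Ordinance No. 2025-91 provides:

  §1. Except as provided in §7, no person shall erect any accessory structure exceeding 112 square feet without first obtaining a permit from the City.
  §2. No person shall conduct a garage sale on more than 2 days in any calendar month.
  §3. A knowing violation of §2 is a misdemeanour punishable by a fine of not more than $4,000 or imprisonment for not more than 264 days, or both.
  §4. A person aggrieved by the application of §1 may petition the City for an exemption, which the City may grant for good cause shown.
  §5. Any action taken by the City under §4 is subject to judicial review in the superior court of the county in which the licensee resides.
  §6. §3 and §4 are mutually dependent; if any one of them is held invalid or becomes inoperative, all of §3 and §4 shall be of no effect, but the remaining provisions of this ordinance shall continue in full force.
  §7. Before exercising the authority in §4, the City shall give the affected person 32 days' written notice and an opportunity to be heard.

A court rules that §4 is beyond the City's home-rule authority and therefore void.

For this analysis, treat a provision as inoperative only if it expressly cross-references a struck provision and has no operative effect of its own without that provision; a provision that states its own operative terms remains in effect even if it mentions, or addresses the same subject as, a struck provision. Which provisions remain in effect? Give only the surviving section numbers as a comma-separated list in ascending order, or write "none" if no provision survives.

1, 2, 6

§4 is struck. §5 merely fixes the judicial-review right for §4; with §4 gone it has nothing to operate on and falls away. §7 has no operative effect of its own apart from §4 and is therefore inoperative. §1 mentions §7 but its own obligation stands independently of §7, so §1 is not affected. §6 declares §3 and §4 mutually dependent; since one of them has fallen, all of them are of no effect. That brings down §3 as well. The remainder continues in force under §6. §1, §2, and §6 remain in effect.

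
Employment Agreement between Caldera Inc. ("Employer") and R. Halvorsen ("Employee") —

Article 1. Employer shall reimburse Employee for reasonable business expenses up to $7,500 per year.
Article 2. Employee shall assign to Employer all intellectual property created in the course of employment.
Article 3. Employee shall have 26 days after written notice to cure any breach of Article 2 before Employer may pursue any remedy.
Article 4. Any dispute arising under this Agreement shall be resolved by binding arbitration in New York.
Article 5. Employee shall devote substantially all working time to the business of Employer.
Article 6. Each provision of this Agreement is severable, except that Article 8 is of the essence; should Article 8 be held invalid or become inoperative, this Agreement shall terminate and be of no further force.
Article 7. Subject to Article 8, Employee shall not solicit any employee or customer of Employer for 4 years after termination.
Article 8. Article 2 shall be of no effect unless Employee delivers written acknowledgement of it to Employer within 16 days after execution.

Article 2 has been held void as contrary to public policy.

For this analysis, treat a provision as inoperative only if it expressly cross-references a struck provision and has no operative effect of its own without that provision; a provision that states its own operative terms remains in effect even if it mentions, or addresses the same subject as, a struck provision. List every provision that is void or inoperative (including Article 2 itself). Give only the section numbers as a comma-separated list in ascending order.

Article 2 is struck. The only function of Article 3 is the cure period for breach of Article 2, so it cannot stand once Article 2 is removed. Article 8 operates only by reference to Article 2, so it falls with Article 2. Article 6 makes Article 8 an essential term, and Article 8 has been rendered inoperative by the cascade; under Article 6, the entire Agreement is therefore void. No provision of the Agreement survives.

1, 2, 3, 4, 5, 6, 7, 8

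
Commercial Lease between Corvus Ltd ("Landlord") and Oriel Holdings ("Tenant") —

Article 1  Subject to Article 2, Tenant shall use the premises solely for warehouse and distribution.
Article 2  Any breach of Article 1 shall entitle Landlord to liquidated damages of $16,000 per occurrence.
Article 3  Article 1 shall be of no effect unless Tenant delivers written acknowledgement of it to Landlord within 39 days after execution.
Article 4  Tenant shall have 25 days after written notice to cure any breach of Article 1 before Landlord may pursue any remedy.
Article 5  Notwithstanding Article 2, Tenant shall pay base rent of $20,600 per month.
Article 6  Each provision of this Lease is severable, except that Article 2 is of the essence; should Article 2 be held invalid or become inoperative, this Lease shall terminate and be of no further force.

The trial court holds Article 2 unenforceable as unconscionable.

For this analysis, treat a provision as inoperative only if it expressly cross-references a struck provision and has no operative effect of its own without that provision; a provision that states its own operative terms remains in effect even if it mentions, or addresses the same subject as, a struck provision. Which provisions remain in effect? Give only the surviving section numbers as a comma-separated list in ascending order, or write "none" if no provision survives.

Article 2 is struck. No other provision's operative terms depend on Article 2. Article 6 makes Article 2 an essential term, and Article 2 is the provision held invalid; under Article 6, the entire Lease is therefore void. No provision of the Lease survives.

none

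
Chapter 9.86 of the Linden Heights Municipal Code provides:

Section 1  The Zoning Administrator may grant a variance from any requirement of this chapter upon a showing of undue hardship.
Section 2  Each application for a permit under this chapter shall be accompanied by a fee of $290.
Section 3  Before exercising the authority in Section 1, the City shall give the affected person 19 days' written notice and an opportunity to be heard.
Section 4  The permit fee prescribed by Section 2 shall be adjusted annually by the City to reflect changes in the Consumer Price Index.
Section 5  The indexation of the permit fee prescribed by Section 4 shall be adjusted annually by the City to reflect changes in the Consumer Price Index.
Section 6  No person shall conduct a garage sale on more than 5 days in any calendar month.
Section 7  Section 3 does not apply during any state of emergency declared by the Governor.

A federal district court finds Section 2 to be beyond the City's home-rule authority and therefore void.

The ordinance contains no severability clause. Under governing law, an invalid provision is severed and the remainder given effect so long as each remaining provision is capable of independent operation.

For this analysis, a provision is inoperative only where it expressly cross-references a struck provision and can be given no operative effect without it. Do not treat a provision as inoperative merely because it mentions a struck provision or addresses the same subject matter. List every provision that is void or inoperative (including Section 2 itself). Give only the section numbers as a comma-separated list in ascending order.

2, 4, 5

Section 2 is struck. Section 4 does nothing except set the indexation of the permit fee by reference to Section 2; with Section 2 gone it has no independent effect and is inoperative. Section 5 operates only by reference to Section 4, so it falls with Section 4. With no severability clause, the stated default rule severs what cannot stand and enforces each remaining provision that can operate on its own. The provisions still in force are Section 1, Section 3, Section 6, and Section 7.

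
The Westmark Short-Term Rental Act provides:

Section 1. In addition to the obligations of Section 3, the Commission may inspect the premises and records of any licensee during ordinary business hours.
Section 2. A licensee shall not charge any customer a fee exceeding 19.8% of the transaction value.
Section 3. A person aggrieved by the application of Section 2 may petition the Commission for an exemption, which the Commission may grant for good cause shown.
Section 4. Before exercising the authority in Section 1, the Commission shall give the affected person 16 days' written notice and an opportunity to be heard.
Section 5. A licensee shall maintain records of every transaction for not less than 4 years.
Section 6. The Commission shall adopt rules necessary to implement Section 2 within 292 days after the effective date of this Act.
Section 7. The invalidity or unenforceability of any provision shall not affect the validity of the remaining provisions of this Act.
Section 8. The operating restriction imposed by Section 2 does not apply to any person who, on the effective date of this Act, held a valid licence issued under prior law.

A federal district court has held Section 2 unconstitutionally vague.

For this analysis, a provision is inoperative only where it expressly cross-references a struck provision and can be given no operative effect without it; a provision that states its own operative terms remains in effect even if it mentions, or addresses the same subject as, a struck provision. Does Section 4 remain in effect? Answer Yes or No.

Section 2 is struck. Section 3 merely fixes the exemption procedure for Section 2; with Section 2 gone it has nothing to operate on and falls away. Section 6 merely fixes the rulemaking mandate for Section 2; with Section 2 gone it has nothing to operate on and falls away. Section 8 operates only by reference to Section 2, so it falls with Section 2. Section 1 mentions Section 3 but its own obligation stands independently of Section 3, so Section 1 is not affected. Section 7 is a severability clause and preserves every provision that can still be given independent effect. The provisions still in force are Section 1, Section 4, Section 5, and Section 7. Section 4 is among the surviving provisions, so the answer is yes.

Yes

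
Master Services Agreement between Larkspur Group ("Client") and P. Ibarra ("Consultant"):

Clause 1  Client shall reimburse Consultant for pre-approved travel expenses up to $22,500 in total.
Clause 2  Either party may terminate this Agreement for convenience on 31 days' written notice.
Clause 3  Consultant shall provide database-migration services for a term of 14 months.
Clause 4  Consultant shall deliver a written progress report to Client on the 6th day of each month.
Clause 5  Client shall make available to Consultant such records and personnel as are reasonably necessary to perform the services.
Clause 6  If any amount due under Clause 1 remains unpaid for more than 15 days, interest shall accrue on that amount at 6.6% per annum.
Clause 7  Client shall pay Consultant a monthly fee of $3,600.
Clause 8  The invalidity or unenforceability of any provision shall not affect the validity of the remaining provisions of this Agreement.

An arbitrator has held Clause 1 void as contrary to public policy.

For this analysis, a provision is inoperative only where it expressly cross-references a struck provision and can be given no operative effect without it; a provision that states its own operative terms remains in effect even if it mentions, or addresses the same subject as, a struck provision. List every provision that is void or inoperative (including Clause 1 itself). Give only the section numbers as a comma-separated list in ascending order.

1, 6

Clause 1 is struck. Clause 6 does nothing except set the default interest on the expense reimbursement by reference to Clause 1; with Clause 1 gone it has no independent effect and is inoperative. Clause 8 is a severability clause and preserves every provision that can still be given independent effect. That leaves Clause 2, Clause 3, Clause 4, Clause 5, Clause 7, and Clause 8 in effect.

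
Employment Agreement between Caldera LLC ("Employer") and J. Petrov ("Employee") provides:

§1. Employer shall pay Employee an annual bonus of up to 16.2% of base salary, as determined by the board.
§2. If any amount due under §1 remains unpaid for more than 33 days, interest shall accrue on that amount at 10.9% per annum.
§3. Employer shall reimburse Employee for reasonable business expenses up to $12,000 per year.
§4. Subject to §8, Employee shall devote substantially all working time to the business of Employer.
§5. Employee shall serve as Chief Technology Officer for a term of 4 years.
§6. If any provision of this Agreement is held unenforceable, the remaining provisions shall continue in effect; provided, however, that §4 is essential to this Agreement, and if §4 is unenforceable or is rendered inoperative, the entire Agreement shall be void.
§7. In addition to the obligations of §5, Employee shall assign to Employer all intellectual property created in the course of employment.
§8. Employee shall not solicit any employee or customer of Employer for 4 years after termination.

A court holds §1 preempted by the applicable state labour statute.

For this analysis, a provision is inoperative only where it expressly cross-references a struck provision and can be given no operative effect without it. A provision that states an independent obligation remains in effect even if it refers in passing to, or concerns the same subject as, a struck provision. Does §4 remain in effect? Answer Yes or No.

§1 is struck. The whole of §2 is the default interest on the annual bonus, defined by reference to §1, so §2 cannot stand once §1 is removed. §6 makes §4 an essential term, but §4 is unaffected, so the severability proviso in §6 preserves the remaining provisions. That leaves §3, §4, §5, §6, §7, and §8 in effect. §4 is among the surviving provisions, so the answer is yes.

Yes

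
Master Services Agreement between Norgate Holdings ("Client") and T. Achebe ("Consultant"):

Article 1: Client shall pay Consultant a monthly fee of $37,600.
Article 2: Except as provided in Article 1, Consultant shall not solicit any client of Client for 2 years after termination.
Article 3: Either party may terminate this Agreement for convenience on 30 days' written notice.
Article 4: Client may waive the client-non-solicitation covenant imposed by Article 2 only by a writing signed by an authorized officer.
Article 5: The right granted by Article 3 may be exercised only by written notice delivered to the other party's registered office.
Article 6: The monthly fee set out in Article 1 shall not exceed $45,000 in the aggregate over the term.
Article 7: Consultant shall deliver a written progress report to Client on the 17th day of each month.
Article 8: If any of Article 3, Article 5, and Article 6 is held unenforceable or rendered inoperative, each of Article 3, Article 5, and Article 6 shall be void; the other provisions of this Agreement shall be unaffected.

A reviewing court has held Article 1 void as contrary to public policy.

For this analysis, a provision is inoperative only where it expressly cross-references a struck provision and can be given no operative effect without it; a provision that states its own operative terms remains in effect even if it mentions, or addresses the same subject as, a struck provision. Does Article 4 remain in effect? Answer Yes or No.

Article 1 is struck. Article 6 has no operative effect of its own apart from Article 1 and is therefore inoperative. Article 2 mentions Article 1 but its own obligation stands independently of Article 1, so Article 2 is not affected. Article 8 declares Article 3, Article 5, and Article 6 mutually dependent; since one of them has fallen, all of them are of no effect. That brings down Article 3 and Article 5 as well. The remainder continues in force under Article 8. Article 2, Article 4, Article 7, and Article 8 remain in effect. Article 4 is among the surviving provisions, so the answer is yes.

Yes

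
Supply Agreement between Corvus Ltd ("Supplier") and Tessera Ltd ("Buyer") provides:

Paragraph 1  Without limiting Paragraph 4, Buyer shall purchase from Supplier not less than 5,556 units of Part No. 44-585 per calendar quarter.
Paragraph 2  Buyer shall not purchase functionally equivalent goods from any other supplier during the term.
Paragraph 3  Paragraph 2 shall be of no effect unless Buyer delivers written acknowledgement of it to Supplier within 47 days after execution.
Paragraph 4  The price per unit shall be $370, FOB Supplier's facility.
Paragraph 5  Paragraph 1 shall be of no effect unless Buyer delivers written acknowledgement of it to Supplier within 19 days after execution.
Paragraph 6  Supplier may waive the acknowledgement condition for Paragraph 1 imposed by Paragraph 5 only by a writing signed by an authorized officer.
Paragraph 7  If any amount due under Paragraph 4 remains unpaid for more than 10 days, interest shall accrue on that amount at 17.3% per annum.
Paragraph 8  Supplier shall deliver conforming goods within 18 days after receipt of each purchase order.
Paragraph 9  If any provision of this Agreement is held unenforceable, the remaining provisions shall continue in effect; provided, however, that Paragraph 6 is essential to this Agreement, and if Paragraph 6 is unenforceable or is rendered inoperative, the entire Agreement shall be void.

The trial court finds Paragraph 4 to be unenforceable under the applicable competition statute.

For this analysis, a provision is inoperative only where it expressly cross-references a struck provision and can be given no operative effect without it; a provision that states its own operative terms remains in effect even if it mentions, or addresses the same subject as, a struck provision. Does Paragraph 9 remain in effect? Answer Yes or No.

Paragraph 4 is struck. The whole of Paragraph 7 is the default interest on the unit price, defined by reference to Paragraph 4, so Paragraph 7 cannot stand once Paragraph 4 is removed. Paragraph 1 mentions Paragraph 4 but its own obligation stands independently of Paragraph 4, so Paragraph 1 is not affected. Paragraph 9 makes Paragraph 6 an essential term, but Paragraph 6 is unaffected, so the severability proviso in Paragraph 9 preserves the remaining provisions. The provisions still in force are Paragraph 1, Paragraph 2, Paragraph 3, Paragraph 5, Paragraph 6, Paragraph 8, and Paragraph 9. Paragraph 9 is among the surviving provisions, so the answer is yes.

Yes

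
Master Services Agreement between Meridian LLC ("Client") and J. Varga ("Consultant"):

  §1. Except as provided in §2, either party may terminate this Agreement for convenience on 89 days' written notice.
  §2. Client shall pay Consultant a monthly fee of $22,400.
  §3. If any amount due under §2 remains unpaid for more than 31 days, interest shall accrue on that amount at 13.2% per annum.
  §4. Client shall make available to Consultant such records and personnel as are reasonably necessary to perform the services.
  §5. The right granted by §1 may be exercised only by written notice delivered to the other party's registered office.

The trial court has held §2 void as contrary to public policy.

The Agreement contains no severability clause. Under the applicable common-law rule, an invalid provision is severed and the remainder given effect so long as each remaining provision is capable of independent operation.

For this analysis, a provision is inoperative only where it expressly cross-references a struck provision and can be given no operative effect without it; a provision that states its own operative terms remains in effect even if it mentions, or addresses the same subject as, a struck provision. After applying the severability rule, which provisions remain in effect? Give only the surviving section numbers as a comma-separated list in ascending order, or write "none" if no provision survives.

1, 4, 5

§2 is struck. §3 has no operative effect of its own apart from §2 and is therefore inoperative. Although §1 refers to §2, its operative terms do not depend on §2, so it remains in effect. Under the stated default rule, only provisions that cannot operate independently fall away; the rest are enforced. The provisions still in force are §1, §4, and §5.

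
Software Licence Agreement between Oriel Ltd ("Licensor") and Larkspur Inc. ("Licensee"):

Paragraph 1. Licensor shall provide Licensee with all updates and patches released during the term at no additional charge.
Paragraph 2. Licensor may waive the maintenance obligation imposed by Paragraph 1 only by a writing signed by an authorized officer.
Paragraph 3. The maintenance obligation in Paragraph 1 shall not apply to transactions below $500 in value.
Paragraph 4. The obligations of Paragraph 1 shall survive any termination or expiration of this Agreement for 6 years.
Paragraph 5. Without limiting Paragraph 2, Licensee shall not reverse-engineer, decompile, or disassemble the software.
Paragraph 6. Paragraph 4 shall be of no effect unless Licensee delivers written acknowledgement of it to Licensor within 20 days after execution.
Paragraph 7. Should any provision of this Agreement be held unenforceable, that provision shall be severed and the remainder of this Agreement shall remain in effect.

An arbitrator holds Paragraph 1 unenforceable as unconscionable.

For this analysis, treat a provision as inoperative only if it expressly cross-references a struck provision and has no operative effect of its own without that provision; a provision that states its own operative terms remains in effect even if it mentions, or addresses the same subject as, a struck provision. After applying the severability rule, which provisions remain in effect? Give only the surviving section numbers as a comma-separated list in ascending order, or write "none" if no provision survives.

Paragraph 1 is struck. Paragraph 2 merely fixes the waiver condition for Paragraph 1; with Paragraph 1 gone it has nothing to operate on and falls away. The whole of Paragraph 3 is the carve-out from the maintenance obligation, defined by reference to Paragraph 1, so Paragraph 3 cannot stand once Paragraph 1 is removed. Paragraph 4 operates only by reference to Paragraph 1, so it falls with Paragraph 1. Paragraph 6 has no operative effect of its own apart from Paragraph 4 and is therefore inoperative. Although Paragraph 5 refers to Paragraph 2, its operative terms do not depend on Paragraph 2, so it remains in effect. Paragraph 7 is a severability clause and preserves every provision that can still be given independent effect. That leaves Paragraph 5 and Paragraph 7 in effect.

5, 7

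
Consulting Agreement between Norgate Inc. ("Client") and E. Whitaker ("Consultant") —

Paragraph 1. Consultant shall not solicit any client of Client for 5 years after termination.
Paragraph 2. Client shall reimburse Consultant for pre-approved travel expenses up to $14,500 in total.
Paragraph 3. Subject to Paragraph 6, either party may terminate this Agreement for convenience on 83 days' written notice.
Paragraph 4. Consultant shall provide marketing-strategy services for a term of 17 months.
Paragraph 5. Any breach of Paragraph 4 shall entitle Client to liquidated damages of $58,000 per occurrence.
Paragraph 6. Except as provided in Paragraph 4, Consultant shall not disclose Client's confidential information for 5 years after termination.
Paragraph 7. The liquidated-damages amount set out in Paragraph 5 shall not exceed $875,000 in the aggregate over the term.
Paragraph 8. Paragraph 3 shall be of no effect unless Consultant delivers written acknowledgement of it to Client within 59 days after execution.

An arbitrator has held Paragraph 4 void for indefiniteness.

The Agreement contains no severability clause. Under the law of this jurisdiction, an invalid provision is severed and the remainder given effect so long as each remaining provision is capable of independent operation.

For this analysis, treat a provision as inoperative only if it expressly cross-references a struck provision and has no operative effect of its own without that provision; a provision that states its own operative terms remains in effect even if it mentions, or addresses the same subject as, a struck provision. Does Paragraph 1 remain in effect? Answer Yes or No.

Paragraph 4 is struck. Paragraph 5 has no operative effect of its own apart from Paragraph 4 and is therefore inoperative. Paragraph 7 operates only by reference to Paragraph 5, so it falls with Paragraph 5. Although Paragraph 6 refers to Paragraph 4, its operative terms do not depend on Paragraph 4, so it remains in effect. With no severability clause, the stated default rule severs what cannot stand and enforces each remaining provision that can operate on its own. The provisions still in force are Paragraph 1, Paragraph 2, Paragraph 3, Paragraph 6, and Paragraph 8. Paragraph 1 is among the surviving provisions, so the answer is yes.

Yes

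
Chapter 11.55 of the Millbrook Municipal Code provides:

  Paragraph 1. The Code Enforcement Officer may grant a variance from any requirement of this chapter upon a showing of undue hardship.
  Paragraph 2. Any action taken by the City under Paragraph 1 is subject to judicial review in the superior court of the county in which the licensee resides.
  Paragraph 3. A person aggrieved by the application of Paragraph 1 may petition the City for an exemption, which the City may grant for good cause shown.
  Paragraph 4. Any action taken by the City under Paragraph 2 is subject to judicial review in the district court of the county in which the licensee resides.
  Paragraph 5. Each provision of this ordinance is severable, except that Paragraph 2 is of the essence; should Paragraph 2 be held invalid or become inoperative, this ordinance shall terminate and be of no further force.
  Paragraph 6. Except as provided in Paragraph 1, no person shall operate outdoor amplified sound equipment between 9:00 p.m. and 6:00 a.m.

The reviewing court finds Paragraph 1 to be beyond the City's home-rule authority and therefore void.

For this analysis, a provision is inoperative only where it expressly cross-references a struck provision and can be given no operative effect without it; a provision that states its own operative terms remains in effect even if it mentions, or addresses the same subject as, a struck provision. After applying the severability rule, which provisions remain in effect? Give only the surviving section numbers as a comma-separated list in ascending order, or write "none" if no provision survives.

Paragraph 1 is struck. Paragraph 2 has no operative effect of its own apart from Paragraph 1 and is therefore inoperative. Paragraph 3 has no operative effect of its own apart from Paragraph 1 and is therefore inoperative. The only function of Paragraph 4 is the judicial-review right for Paragraph 2, so it cannot stand once Paragraph 2 is removed. Paragraph 5 makes Paragraph 2 an essential term, and Paragraph 2 has been rendered inoperative by the cascade; under Paragraph 5, the entire ordinance is therefore void. No provision of the ordinance survives.

none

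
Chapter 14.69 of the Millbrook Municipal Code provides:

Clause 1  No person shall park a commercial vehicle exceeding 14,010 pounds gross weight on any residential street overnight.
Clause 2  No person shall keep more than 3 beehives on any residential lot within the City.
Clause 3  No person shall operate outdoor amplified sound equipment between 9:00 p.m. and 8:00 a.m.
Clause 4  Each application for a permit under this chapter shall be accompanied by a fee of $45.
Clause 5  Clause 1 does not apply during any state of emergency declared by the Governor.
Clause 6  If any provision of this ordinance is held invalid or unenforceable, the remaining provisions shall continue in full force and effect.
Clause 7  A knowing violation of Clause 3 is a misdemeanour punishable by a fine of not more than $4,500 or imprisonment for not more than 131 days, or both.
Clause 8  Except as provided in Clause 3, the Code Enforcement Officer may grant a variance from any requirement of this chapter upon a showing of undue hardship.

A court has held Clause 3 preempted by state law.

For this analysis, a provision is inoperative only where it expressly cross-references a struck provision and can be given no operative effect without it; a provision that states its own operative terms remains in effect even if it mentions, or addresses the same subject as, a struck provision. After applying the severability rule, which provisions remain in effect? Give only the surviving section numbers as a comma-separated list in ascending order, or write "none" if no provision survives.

Clause 3 is struck. Clause 7 operates only by reference to Clause 3, so it falls with Clause 3. Although Clause 8 refers to Clause 3, its operative terms do not depend on Clause 3, so it remains in effect. Under the severability clause in Clause 6, the remaining provisions continue in force. That leaves Clause 1, Clause 2, Clause 4, Clause 5, Clause 6, and Clause 8 in effect.

1, 2, 4, 5, 6, 8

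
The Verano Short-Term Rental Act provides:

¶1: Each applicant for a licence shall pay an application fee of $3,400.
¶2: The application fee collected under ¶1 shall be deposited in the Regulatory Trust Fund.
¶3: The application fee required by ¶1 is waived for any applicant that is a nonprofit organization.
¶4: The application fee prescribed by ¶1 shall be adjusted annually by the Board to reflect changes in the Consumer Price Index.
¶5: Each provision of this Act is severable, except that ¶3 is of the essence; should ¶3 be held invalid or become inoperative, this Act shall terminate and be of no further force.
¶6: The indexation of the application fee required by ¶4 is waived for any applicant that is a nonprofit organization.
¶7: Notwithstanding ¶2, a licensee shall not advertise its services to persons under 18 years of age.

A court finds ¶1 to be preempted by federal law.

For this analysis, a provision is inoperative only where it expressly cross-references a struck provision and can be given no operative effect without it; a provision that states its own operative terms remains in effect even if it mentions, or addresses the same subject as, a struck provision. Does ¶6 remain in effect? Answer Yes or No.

No

¶1 is struck. ¶2 operates only by reference to ¶1, so it falls with ¶1. ¶3 operates only by reference to ¶1, so it falls with ¶1. ¶4 has no operative effect of its own apart from ¶1 and is therefore inoperative. ¶6 operates only by reference to ¶4, so it falls with ¶4. ¶5 makes ¶3 an essential term, and ¶3 has been rendered inoperative by the cascade; under ¶5, the entire Act is therefore void. No provision of the Act survives. ¶6 is among the inoperative provisions, so the answer is no.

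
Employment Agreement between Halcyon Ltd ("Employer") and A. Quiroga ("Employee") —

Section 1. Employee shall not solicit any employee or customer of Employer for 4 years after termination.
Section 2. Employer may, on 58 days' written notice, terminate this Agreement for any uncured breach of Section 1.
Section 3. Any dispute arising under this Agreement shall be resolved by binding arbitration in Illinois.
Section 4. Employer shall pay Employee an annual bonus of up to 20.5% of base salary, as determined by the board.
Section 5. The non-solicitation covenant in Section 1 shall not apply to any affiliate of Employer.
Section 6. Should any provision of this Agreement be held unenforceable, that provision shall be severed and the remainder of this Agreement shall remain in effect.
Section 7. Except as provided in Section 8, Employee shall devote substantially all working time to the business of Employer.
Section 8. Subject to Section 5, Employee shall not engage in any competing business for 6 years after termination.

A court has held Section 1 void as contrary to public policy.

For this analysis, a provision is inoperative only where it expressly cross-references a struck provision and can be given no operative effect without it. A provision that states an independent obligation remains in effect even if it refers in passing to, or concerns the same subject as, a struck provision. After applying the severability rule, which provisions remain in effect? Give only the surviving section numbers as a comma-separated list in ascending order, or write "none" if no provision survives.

Section 1 is struck. Section 2 has no operative effect of its own apart from Section 1 and is therefore inoperative. Section 5 operates only by reference to Section 1, so it falls with Section 1. Section 8 mentions Section 5 but its own obligation stands independently of Section 5, so Section 8 is not affected. Under the severability clause in Section 6, the remaining provisions continue in force. That leaves Section 3, Section 4, Section 6, Section 7, and Section 8 in effect.

3, 4, 6, 7, 8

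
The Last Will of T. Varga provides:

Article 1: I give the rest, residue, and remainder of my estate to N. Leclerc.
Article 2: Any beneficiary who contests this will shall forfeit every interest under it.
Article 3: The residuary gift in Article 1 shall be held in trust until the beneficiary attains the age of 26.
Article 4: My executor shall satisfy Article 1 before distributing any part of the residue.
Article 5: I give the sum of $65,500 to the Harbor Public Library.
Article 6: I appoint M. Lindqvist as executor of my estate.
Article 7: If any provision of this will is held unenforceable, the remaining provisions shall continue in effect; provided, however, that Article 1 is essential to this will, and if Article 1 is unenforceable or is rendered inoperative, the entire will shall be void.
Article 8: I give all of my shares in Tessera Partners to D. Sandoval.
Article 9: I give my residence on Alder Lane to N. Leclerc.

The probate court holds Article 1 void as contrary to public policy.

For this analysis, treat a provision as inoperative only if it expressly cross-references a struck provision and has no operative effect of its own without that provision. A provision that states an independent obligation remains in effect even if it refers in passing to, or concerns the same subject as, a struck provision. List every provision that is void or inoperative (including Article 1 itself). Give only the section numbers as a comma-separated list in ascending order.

Article 1 is struck. Article 3 merely fixes the trust for Article 1; with Article 1 gone it has nothing to operate on and falls away. The only function of Article 4 is the priority direction for Article 1, so it cannot stand once Article 1 is removed. Article 7 makes Article 1 an essential term, and Article 1 is the provision held invalid; under Article 7, the entire will is therefore void. No provision of the will survives.

1, 2, 3, 4, 5, 6, 7, 8, 9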